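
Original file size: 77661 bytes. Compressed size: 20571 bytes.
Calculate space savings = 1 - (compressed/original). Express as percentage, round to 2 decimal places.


ratio = compressed/original = 20571/77661 = 0.264882
savings = 1 - ratio = 1 - 0.264882 = 0.735118
as a percentage: 0.735118 * 100 = 73.51%

Space savings = 1 - 20571/77661 = 73.51%


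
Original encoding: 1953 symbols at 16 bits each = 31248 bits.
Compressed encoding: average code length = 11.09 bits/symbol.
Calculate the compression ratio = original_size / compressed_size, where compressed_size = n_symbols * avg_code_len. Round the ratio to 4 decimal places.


original_size = n_symbols * orig_bits = 1953 * 16 = 31248 bits
compressed_size = n_symbols * avg_code_len = 1953 * 11.09 = 21658.77 bits
ratio = original_size / compressed_size = 31248 / 21658.77 = 1.4427

Compression ratio = 1.4427


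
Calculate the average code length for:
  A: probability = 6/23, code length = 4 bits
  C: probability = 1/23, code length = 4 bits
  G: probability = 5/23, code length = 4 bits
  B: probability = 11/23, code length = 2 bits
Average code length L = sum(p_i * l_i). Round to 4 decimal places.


Weighted contributions p_i * l_i:
  A: (6/23) * 4 = 24/23
  C: (1/23) * 4 = 4/23
  G: (5/23) * 4 = 20/23
  B: (11/23) * 2 = 22/23
Sum = (24 + 4 + 20 + 22)/23 = 70/23

L = 70/23 = 3.0435 bits/symbol


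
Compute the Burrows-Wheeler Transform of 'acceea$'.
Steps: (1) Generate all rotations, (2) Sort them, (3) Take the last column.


Rotations (sorted):
  0: $acceea -> last char: a
  1: a$accee -> last char: e
  2: acceea$ -> last char: $
  3: cceea$a -> last char: a
  4: ceea$ac -> last char: c
  5: ea$acce -> last char: e
  6: eea$acc -> last char: c


BWT = ae$acec


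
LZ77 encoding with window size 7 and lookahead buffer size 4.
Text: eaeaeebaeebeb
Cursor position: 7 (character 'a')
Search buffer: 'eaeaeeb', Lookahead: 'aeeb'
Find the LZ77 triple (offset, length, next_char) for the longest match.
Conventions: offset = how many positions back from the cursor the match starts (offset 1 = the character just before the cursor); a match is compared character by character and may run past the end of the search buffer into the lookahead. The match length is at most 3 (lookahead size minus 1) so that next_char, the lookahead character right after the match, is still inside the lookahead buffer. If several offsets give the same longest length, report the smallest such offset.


Try each offset into the search buffer:
  offset=1 (pos 6, char 'b'): match length 0
  offset=2 (pos 5, char 'e'): match length 0
  offset=3 (pos 4, char 'e'): match length 0
  offset=4 (pos 3, char 'a'): match length 3
  offset=5 (pos 2, char 'e'): match length 0
  offset=6 (pos 1, char 'a'): match length 2
  offset=7 (pos 0, char 'e'): match length 0
Longest match has length 3 at offset 4.
next_char = character at position 7 + 3 = 10 -> 'b'

Best match: offset=4, length=3 (matching 'aee' starting at position 3)
LZ77 triple: (4, 3, 'b')


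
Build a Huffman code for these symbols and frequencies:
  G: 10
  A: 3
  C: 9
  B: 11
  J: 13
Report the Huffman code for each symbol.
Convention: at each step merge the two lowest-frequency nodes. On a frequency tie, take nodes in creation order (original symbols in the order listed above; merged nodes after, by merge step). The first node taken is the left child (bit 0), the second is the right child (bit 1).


Huffman tree construction:
Step 1: Merge A(3) + C(9) = 12
Step 2: Merge G(10) + B(11) = 21
Step 3: Merge (A+C)(12) + J(13) = 25
Step 4: Merge (G+B)(21) + ((A+C)+J)(25) = 46
Read each symbol's code off the tree from the root (left child = 0, right child = 1).

Codes:
  G: 00 (length 2)
  A: 100 (length 3)
  C: 101 (length 3)
  B: 01 (length 2)
  J: 11 (length 2)
Average code length: 104/46 = 2.2609 bits/symbol


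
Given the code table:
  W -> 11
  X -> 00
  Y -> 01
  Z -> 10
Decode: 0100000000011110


Decoding:
01 -> Y
00 -> X
00 -> X
00 -> X
00 -> X
01 -> Y
11 -> W
10 -> Z


Result: YXXXXYWZ


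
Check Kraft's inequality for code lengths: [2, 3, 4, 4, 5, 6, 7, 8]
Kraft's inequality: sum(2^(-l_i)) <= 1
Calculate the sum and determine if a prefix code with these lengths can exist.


Sum = 2^(-2) + 2^(-3) + 2^(-4) + 2^(-4) + 2^(-5) + 2^(-6) + 2^(-7) + 2^(-8)
    = 0.25 + 0.125 + 0.0625 + 0.0625 + 0.03125 + 0.015625 + 0.0078125 + 0.00390625
    = 143/256 = 0.55859375
Since 0.55859375 <= 1, Kraft's inequality IS satisfied.
A prefix code with these lengths CAN exist.

Kraft sum = 0.55859375. Satisfied.


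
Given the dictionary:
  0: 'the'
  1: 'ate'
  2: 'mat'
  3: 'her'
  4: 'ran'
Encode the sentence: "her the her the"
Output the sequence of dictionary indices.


Look up each word in the dictionary:
  'her' -> 3
  'the' -> 0
  'her' -> 3
  'the' -> 0

Encoded: [3, 0, 3, 0]


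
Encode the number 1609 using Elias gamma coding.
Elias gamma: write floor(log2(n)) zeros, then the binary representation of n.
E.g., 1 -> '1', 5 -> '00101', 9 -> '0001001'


num_bits = floor(log2(1609)) + 1 = 11
leading_zeros = num_bits - 1 = 10
binary(1609) = 11001001001

Elias gamma(1609) = '0000000000' + '11001001001' = 000000000011001001001 (21 bits)


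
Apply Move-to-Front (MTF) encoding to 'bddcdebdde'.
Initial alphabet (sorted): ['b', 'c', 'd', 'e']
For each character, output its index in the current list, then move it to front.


MTF encoding:
'b': index 0 in ['b', 'c', 'd', 'e'] -> ['b', 'c', 'd', 'e']
'd': index 2 in ['b', 'c', 'd', 'e'] -> ['d', 'b', 'c', 'e']
'd': index 0 in ['d', 'b', 'c', 'e'] -> ['d', 'b', 'c', 'e']
'c': index 2 in ['d', 'b', 'c', 'e'] -> ['c', 'd', 'b', 'e']
'd': index 1 in ['c', 'd', 'b', 'e'] -> ['d', 'c', 'b', 'e']
'e': index 3 in ['d', 'c', 'b', 'e'] -> ['e', 'd', 'c', 'b']
'b': index 3 in ['e', 'd', 'c', 'b'] -> ['b', 'e', 'd', 'c']
'd': index 2 in ['b', 'e', 'd', 'c'] -> ['d', 'b', 'e', 'c']
'd': index 0 in ['d', 'b', 'e', 'c'] -> ['d', 'b', 'e', 'c']
'e': index 2 in ['d', 'b', 'e', 'c'] -> ['e', 'd', 'b', 'c']


Output: [0, 2, 0, 2, 1, 3, 3, 2, 0, 2]


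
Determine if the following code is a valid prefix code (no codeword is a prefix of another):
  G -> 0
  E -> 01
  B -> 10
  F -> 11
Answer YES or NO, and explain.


Checking each pair (does one codeword prefix another?):
  G='0' vs E='01': prefix -- VIOLATION

NO -- this is NOT a valid prefix code. G (0) is a prefix of E (01).


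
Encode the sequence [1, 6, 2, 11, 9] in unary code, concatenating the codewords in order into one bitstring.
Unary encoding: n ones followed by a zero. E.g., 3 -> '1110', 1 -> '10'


Encode each number as n ones followed by a terminating 0:
  1 -> 10 (2 bits)
  6 -> 1111110 (7 bits)
  2 -> 110 (3 bits)
  11 -> 111111111110 (12 bits)
  9 -> 1111111110 (10 bits)
Total length = 2 + 7 + 3 + 12 + 10 = 34 bits.

Unary([1, 6, 2, 11, 9]) = 1011111101101111111111101111111110 (34 bits)


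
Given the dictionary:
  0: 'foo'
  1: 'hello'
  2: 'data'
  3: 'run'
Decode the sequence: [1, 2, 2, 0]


Look up each index in the dictionary:
  1 -> 'hello'
  2 -> 'data'
  2 -> 'data'
  0 -> 'foo'

Decoded: "hello data data foo"


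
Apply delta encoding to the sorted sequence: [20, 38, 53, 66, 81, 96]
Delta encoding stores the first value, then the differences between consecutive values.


First value: 20
Deltas:
  38 - 20 = 18
  53 - 38 = 15
  66 - 53 = 13
  81 - 66 = 15
  96 - 81 = 15


Delta encoded: [20, 18, 15, 13, 15, 15]


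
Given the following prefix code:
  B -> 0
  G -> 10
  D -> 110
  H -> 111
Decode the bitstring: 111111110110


Decoding step by step:
Bits 111 -> H
Bits 111 -> H
Bits 110 -> D
Bits 110 -> D


Decoded message: HHDD


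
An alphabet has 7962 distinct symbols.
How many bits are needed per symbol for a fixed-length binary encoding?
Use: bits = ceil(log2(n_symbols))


log2(7962) = 12.9589
Bracket: 2^12 = 4096 < 7962 <= 2^13 = 8192
So ceil(log2(7962)) = 13

bits = ceil(log2(7962)) = ceil(12.9589) = 13 bits


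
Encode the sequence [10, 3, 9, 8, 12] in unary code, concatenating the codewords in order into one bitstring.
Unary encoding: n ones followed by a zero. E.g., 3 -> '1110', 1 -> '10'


Encode each number as n ones followed by a terminating 0:
  10 -> 11111111110 (11 bits)
  3 -> 1110 (4 bits)
  9 -> 1111111110 (10 bits)
  8 -> 111111110 (9 bits)
  12 -> 1111111111110 (13 bits)
Total length = 11 + 4 + 10 + 9 + 13 = 47 bits.

Unary([10, 3, 9, 8, 12]) = 11111111110111011111111101111111101111111111110 (47 bits)


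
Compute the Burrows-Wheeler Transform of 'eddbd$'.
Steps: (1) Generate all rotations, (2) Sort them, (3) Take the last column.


Rotations (sorted):
  0: $eddbd -> last char: d
  1: bd$edd -> last char: d
  2: d$eddb -> last char: b
  3: dbd$ed -> last char: d
  4: ddbd$e -> last char: e
  5: eddbd$ -> last char: $


BWT = ddbde$


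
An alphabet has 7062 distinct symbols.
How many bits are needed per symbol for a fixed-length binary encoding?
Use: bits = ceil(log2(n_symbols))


log2(7062) = 12.7859
Bracket: 2^12 = 4096 < 7062 <= 2^13 = 8192
So ceil(log2(7062)) = 13

bits = ceil(log2(7062)) = ceil(12.7859) = 13 bits


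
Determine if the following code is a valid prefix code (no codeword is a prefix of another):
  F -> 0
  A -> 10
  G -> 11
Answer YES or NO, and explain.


Checking each pair (does one codeword prefix another?):
  F='0' vs A='10': no prefix
  F='0' vs G='11': no prefix
  A='10' vs F='0': no prefix
  A='10' vs G='11': no prefix
  G='11' vs F='0': no prefix
  G='11' vs A='10': no prefix
No violation found over all pairs.

YES -- this is a valid prefix code. No codeword is a prefix of any other codeword.


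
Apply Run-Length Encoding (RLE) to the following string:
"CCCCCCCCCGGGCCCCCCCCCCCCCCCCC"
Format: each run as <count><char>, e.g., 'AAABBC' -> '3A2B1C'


Scanning runs left to right:
  i=0: run of 'C' x 9 -> '9C'
  i=9: run of 'G' x 3 -> '3G'
  i=12: run of 'C' x 17 -> '17C'

RLE = 9C3G17C


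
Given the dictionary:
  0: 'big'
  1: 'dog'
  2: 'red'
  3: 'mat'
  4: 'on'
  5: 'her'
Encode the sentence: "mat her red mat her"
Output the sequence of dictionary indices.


Look up each word in the dictionary:
  'mat' -> 3
  'her' -> 5
  'red' -> 2
  'mat' -> 3
  'her' -> 5

Encoded: [3, 5, 2, 3, 5]


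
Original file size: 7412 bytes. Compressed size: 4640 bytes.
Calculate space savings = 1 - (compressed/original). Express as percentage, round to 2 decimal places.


ratio = compressed/original = 4640/7412 = 0.626012
savings = 1 - ratio = 1 - 0.626012 = 0.373988
as a percentage: 0.373988 * 100 = 37.4%

Space savings = 1 - 4640/7412 = 37.4%


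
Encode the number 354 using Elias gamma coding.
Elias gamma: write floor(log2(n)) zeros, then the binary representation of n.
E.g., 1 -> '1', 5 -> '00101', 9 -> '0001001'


num_bits = floor(log2(354)) + 1 = 9
leading_zeros = num_bits - 1 = 8
binary(354) = 101100010

Elias gamma(354) = '00000000' + '101100010' = 00000000101100010 (17 bits)


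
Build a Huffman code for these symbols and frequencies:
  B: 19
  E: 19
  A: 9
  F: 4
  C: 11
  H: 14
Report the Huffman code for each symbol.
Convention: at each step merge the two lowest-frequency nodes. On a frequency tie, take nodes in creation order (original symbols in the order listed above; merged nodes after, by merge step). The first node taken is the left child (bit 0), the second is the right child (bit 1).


Huffman tree construction:
Step 1: Merge F(4) + A(9) = 13
Step 2: Merge C(11) + (F+A)(13) = 24
Step 3: Merge H(14) + B(19) = 33
Step 4: Merge E(19) + (C+(F+A))(24) = 43
Step 5: Merge (H+B)(33) + (E+(C+(F+A)))(43) = 76
Read each symbol's code off the tree from the root (left child = 0, right child = 1).

Codes:
  B: 01 (length 2)
  E: 10 (length 2)
  A: 1111 (length 4)
  F: 1110 (length 4)
  C: 110 (length 3)
  H: 00 (length 2)
Average code length: 189/76 = 2.4868 bits/symbol


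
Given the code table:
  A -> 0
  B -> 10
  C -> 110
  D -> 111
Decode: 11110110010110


Decoding:
111 -> D
10 -> B
110 -> C
0 -> A
10 -> B
110 -> C


Result: DBCABC


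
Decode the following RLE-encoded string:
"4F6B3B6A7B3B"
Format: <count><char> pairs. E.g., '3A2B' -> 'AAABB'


Expanding each <count><char> pair:
  4F -> 'FFFF'
  6B -> 'BBBBBB'
  3B -> 'BBB'
  6A -> 'AAAAAA'
  7B -> 'BBBBBBB'
  3B -> 'BBB'

Decoded = FFFFBBBBBBBBBAAAAAABBBBBBBBBB


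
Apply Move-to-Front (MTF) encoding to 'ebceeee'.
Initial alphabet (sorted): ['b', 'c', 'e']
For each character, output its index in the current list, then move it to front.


MTF encoding:
'e': index 2 in ['b', 'c', 'e'] -> ['e', 'b', 'c']
'b': index 1 in ['e', 'b', 'c'] -> ['b', 'e', 'c']
'c': index 2 in ['b', 'e', 'c'] -> ['c', 'b', 'e']
'e': index 2 in ['c', 'b', 'e'] -> ['e', 'c', 'b']
'e': index 0 in ['e', 'c', 'b'] -> ['e', 'c', 'b']
'e': index 0 in ['e', 'c', 'b'] -> ['e', 'c', 'b']
'e': index 0 in ['e', 'c', 'b'] -> ['e', 'c', 'b']


Output: [2, 1, 2, 2, 0, 0, 0]


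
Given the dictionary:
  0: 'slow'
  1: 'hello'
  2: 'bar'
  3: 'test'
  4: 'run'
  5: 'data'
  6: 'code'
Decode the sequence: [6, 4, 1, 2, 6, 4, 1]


Look up each index in the dictionary:
  6 -> 'code'
  4 -> 'run'
  1 -> 'hello'
  2 -> 'bar'
  6 -> 'code'
  4 -> 'run'
  1 -> 'hello'

Decoded: "code run hello bar code run hello"


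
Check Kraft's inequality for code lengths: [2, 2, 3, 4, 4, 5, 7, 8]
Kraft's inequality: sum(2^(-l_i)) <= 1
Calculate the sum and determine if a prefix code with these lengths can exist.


Sum = 2^(-2) + 2^(-2) + 2^(-3) + 2^(-4) + 2^(-4) + 2^(-5) + 2^(-7) + 2^(-8)
    = 0.25 + 0.25 + 0.125 + 0.0625 + 0.0625 + 0.03125 + 0.0078125 + 0.00390625
    = 203/256 = 0.79296875
Since 0.79296875 <= 1, Kraft's inequality IS satisfied.
A prefix code with these lengths CAN exist.

Kraft sum = 0.79296875. Satisfied.


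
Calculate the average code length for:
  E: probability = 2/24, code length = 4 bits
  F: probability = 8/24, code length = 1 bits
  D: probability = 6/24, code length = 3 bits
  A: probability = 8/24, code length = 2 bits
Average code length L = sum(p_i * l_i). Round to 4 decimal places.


Weighted contributions p_i * l_i:
  E: (2/24) * 4 = 8/24
  F: (8/24) * 1 = 8/24
  D: (6/24) * 3 = 18/24
  A: (8/24) * 2 = 16/24
Sum = (8 + 8 + 18 + 16)/24 = 50/24

L = 50/24 = 2.0833 bits/symbol


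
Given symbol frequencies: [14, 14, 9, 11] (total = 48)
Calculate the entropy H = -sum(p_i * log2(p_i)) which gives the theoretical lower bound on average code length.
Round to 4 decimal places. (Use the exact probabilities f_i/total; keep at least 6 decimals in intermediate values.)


Per-symbol terms -p_i * log2(p_i) with p_i = f_i/48:
  p = 14/48 = 0.291667: log2(p) = -1.777608, -p*log2(p) = 0.518469
  p = 14/48 = 0.291667: log2(p) = -1.777608, -p*log2(p) = 0.518469
  p = 9/48 = 0.187500: log2(p) = -2.415037, -p*log2(p) = 0.452820
  p = 11/48 = 0.229167: log2(p) = -2.125531, -p*log2(p) = 0.487101
H = 0.518469 + 0.518469 + 0.452820 + 0.487101 = 1.976859

H = 1.9769 bits/symbol


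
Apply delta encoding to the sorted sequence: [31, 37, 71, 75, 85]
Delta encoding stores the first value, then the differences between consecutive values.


First value: 31
Deltas:
  37 - 31 = 6
  71 - 37 = 34
  75 - 71 = 4
  85 - 75 = 10


Delta encoded: [31, 6, 34, 4, 10]


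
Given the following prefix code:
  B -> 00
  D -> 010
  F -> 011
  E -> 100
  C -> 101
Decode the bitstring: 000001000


Decoding step by step:
Bits 00 -> B
Bits 00 -> B
Bits 010 -> D
Bits 00 -> B


Decoded message: BBDB


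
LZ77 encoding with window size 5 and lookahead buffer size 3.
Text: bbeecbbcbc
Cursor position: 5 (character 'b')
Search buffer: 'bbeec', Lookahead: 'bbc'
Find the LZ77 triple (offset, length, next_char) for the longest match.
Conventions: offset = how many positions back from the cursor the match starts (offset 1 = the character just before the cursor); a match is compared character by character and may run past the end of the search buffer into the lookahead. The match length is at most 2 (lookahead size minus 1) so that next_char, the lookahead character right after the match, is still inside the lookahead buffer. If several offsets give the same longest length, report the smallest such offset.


Try each offset into the search buffer:
  offset=1 (pos 4, char 'c'): match length 0
  offset=2 (pos 3, char 'e'): match length 0
  offset=3 (pos 2, char 'e'): match length 0
  offset=4 (pos 1, char 'b'): match length 1
  offset=5 (pos 0, char 'b'): match length 2
Longest match has length 2 at offset 5.
next_char = character at position 5 + 2 = 7 -> 'c'

Best match: offset=5, length=2 (matching 'bb' starting at position 0)
LZ77 triple: (5, 2, 'c')


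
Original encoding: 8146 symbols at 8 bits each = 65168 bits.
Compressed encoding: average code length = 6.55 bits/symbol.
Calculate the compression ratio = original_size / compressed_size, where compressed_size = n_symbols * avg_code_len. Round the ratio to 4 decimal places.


original_size = n_symbols * orig_bits = 8146 * 8 = 65168 bits
compressed_size = n_symbols * avg_code_len = 8146 * 6.55 = 53356.3 bits
ratio = original_size / compressed_size = 65168 / 53356.3 = 1.2214

Compression ratio = 1.2214


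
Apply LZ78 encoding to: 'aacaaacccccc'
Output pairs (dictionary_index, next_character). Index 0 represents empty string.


LZ78 encoding steps:
Dictionary: {0: ''}
Step 1: w='' (idx 0), next='a' -> output (0, 'a'), add 'a' as idx 1
Step 2: w='a' (idx 1), next='c' -> output (1, 'c'), add 'ac' as idx 2
Step 3: w='a' (idx 1), next='a' -> output (1, 'a'), add 'aa' as idx 3
Step 4: w='ac' (idx 2), next='c' -> output (2, 'c'), add 'acc' as idx 4
Step 5: w='' (idx 0), next='c' -> output (0, 'c'), add 'c' as idx 5
Step 6: w='c' (idx 5), next='c' -> output (5, 'c'), add 'cc' as idx 6
Step 7: w='c' (idx 5), end of input -> output (5, '')


Encoded: [(0, 'a'), (1, 'c'), (1, 'a'), (2, 'c'), (0, 'c'), (5, 'c'), (5, '')]


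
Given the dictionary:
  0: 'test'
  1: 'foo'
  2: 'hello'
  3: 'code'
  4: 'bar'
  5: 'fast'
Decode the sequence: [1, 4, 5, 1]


Look up each index in the dictionary:
  1 -> 'foo'
  4 -> 'bar'
  5 -> 'fast'
  1 -> 'foo'

Decoded: "foo bar fast foo"


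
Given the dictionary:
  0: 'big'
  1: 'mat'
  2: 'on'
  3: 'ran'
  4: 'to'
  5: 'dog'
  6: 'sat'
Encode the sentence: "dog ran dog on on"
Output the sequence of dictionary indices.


Look up each word in the dictionary:
  'dog' -> 5
  'ran' -> 3
  'dog' -> 5
  'on' -> 2
  'on' -> 2

Encoded: [5, 3, 5, 2, 2]


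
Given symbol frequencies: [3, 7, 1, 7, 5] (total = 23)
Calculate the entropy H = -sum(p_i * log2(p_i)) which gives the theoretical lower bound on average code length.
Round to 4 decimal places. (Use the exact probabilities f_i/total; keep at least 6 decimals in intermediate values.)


Per-symbol terms -p_i * log2(p_i) with p_i = f_i/23:
  p = 3/23 = 0.130435: log2(p) = -2.938599, -p*log2(p) = 0.383296
  p = 7/23 = 0.304348: log2(p) = -1.716207, -p*log2(p) = 0.522324
  p = 1/23 = 0.043478: log2(p) = -4.523562, -p*log2(p) = 0.196677
  p = 7/23 = 0.304348: log2(p) = -1.716207, -p*log2(p) = 0.522324
  p = 5/23 = 0.217391: log2(p) = -2.201634, -p*log2(p) = 0.478616
H = 0.383296 + 0.522324 + 0.196677 + 0.522324 + 0.478616 = 2.103237

H = 2.1032 bits/symbol


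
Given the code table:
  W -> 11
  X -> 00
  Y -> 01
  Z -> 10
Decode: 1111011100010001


Decoding:
11 -> W
11 -> W
01 -> Y
11 -> W
00 -> X
01 -> Y
00 -> X
01 -> Y


Result: WWYWXYXY


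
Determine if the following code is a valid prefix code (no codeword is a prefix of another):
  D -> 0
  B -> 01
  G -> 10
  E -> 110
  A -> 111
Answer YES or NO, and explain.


Checking each pair (does one codeword prefix another?):
  D='0' vs B='01': prefix -- VIOLATION

NO -- this is NOT a valid prefix code. D (0) is a prefix of B (01).


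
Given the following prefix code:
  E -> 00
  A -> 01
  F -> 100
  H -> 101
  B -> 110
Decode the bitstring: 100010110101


Decoding step by step:
Bits 100 -> F
Bits 01 -> A
Bits 01 -> A
Bits 101 -> H
Bits 01 -> A


Decoded message: FAAHA


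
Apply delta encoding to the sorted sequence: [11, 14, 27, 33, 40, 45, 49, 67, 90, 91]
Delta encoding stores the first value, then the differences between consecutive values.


First value: 11
Deltas:
  14 - 11 = 3
  27 - 14 = 13
  33 - 27 = 6
  40 - 33 = 7
  45 - 40 = 5
  49 - 45 = 4
  67 - 49 = 18
  90 - 67 = 23
  91 - 90 = 1


Delta encoded: [11, 3, 13, 6, 7, 5, 4, 18, 23, 1]


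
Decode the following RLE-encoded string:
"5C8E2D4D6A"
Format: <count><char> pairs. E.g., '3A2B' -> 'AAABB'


Expanding each <count><char> pair:
  5C -> 'CCCCC'
  8E -> 'EEEEEEEE'
  2D -> 'DD'
  4D -> 'DDDD'
  6A -> 'AAAAAA'

Decoded = CCCCCEEEEEEEEDDDDDDAAAAAA


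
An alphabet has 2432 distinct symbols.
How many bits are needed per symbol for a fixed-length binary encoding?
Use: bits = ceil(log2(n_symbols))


log2(2432) = 11.2479
Bracket: 2^11 = 2048 < 2432 <= 2^12 = 4096
So ceil(log2(2432)) = 12

bits = ceil(log2(2432)) = ceil(11.2479) = 12 bits


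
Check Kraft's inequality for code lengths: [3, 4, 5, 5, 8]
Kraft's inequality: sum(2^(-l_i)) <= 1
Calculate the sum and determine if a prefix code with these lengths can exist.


Sum = 2^(-3) + 2^(-4) + 2^(-5) + 2^(-5) + 2^(-8)
    = 0.125 + 0.0625 + 0.03125 + 0.03125 + 0.00390625
    = 65/256 = 0.25390625
Since 0.25390625 <= 1, Kraft's inequality IS satisfied.
A prefix code with these lengths CAN exist.

Kraft sum = 0.25390625. Satisfied.


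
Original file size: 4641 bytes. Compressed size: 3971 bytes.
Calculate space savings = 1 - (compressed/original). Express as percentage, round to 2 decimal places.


ratio = compressed/original = 3971/4641 = 0.855635
savings = 1 - ratio = 1 - 0.855635 = 0.144365
as a percentage: 0.144365 * 100 = 14.44%

Space savings = 1 - 3971/4641 = 14.44%


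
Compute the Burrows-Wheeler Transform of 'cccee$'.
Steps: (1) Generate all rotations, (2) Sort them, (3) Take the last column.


Rotations (sorted):
  0: $cccee -> last char: e
  1: cccee$ -> last char: $
  2: ccee$c -> last char: c
  3: cee$cc -> last char: c
  4: e$ccce -> last char: e
  5: ee$ccc -> last char: c


BWT = e$ccec


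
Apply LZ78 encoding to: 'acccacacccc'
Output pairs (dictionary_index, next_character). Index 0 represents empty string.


LZ78 encoding steps:
Dictionary: {0: ''}
Step 1: w='' (idx 0), next='a' -> output (0, 'a'), add 'a' as idx 1
Step 2: w='' (idx 0), next='c' -> output (0, 'c'), add 'c' as idx 2
Step 3: w='c' (idx 2), next='c' -> output (2, 'c'), add 'cc' as idx 3
Step 4: w='a' (idx 1), next='c' -> output (1, 'c'), add 'ac' as idx 4
Step 5: w='ac' (idx 4), next='c' -> output (4, 'c'), add 'acc' as idx 5
Step 6: w='cc' (idx 3), end of input -> output (3, '')


Encoded: [(0, 'a'), (0, 'c'), (2, 'c'), (1, 'c'), (4, 'c'), (3, '')]


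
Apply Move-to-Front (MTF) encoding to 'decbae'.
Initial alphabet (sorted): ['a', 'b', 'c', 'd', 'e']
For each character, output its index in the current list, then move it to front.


MTF encoding:
'd': index 3 in ['a', 'b', 'c', 'd', 'e'] -> ['d', 'a', 'b', 'c', 'e']
'e': index 4 in ['d', 'a', 'b', 'c', 'e'] -> ['e', 'd', 'a', 'b', 'c']
'c': index 4 in ['e', 'd', 'a', 'b', 'c'] -> ['c', 'e', 'd', 'a', 'b']
'b': index 4 in ['c', 'e', 'd', 'a', 'b'] -> ['b', 'c', 'e', 'd', 'a']
'a': index 4 in ['b', 'c', 'e', 'd', 'a'] -> ['a', 'b', 'c', 'e', 'd']
'e': index 3 in ['a', 'b', 'c', 'e', 'd'] -> ['e', 'a', 'b', 'c', 'd']


Output: [3, 4, 4, 4, 4, 3]


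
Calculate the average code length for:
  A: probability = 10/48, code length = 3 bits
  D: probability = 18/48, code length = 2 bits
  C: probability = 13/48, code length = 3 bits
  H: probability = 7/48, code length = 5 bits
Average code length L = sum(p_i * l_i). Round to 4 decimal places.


Weighted contributions p_i * l_i:
  A: (10/48) * 3 = 30/48
  D: (18/48) * 2 = 36/48
  C: (13/48) * 3 = 39/48
  H: (7/48) * 5 = 35/48
Sum = (30 + 36 + 39 + 35)/48 = 140/48

L = 140/48 = 2.9167 bits/symbol


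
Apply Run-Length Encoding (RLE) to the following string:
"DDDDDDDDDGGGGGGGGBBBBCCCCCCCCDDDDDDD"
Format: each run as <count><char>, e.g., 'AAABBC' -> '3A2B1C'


Scanning runs left to right:
  i=0: run of 'D' x 9 -> '9D'
  i=9: run of 'G' x 8 -> '8G'
  i=17: run of 'B' x 4 -> '4B'
  i=21: run of 'C' x 8 -> '8C'
  i=29: run of 'D' x 7 -> '7D'

RLE = 9D8G4B8C7D


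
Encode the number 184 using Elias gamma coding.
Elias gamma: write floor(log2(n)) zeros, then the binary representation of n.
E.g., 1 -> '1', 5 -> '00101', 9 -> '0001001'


num_bits = floor(log2(184)) + 1 = 8
leading_zeros = num_bits - 1 = 7
binary(184) = 10111000

Elias gamma(184) = '0000000' + '10111000' = 000000010111000 (15 bits)


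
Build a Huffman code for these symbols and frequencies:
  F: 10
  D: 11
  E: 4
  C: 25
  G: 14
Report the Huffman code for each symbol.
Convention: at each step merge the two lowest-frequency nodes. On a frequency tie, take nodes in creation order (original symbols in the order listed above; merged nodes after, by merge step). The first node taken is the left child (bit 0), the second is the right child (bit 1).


Huffman tree construction:
Step 1: Merge E(4) + F(10) = 14
Step 2: Merge D(11) + G(14) = 25
Step 3: Merge (E+F)(14) + C(25) = 39
Step 4: Merge (D+G)(25) + ((E+F)+C)(39) = 64
Read each symbol's code off the tree from the root (left child = 0, right child = 1).

Codes:
  F: 101 (length 3)
  D: 00 (length 2)
  E: 100 (length 3)
  C: 11 (length 2)
  G: 01 (length 2)
Average code length: 142/64 = 2.2188 bits/symbol


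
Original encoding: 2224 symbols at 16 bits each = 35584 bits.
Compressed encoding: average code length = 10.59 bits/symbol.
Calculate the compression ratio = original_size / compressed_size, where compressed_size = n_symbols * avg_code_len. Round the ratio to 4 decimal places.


original_size = n_symbols * orig_bits = 2224 * 16 = 35584 bits
compressed_size = n_symbols * avg_code_len = 2224 * 10.59 = 23552.16 bits
ratio = original_size / compressed_size = 35584 / 23552.16 = 1.5109

Compression ratio = 1.5109


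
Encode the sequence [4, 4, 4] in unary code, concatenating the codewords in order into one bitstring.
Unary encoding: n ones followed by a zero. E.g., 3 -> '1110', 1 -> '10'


Encode each number as n ones followed by a terminating 0:
  4 -> 11110 (5 bits)
  4 -> 11110 (5 bits)
  4 -> 11110 (5 bits)
Total length = 5 + 5 + 5 = 15 bits.

Unary([4, 4, 4]) = 111101111011110 (15 bits)


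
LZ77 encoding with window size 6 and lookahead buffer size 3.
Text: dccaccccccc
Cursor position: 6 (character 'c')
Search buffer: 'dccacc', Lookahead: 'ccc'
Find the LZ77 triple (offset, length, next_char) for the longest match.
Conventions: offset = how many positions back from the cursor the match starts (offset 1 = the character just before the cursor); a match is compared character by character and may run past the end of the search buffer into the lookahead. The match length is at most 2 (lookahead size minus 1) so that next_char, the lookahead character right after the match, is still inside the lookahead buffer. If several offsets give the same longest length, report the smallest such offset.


Try each offset into the search buffer:
  offset=1 (pos 5, char 'c'): match length 2
  offset=2 (pos 4, char 'c'): match length 2
  offset=3 (pos 3, char 'a'): match length 0
  offset=4 (pos 2, char 'c'): match length 1
  offset=5 (pos 1, char 'c'): match length 2
  offset=6 (pos 0, char 'd'): match length 0
Longest match has length 2, found at offsets 1, 2, 5; take the smallest, offset 1.
next_char = character at position 6 + 2 = 8 -> 'c'

Best match: offset=1, length=2 (matching 'cc' starting at position 5)
LZ77 triple: (1, 2, 'c')


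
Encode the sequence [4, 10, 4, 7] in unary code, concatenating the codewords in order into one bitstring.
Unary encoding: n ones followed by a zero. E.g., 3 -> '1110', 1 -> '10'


Encode each number as n ones followed by a terminating 0:
  4 -> 11110 (5 bits)
  10 -> 11111111110 (11 bits)
  4 -> 11110 (5 bits)
  7 -> 11111110 (8 bits)
Total length = 5 + 11 + 5 + 8 = 29 bits.

Unary([4, 10, 4, 7]) = 11110111111111101111011111110 (29 bits)


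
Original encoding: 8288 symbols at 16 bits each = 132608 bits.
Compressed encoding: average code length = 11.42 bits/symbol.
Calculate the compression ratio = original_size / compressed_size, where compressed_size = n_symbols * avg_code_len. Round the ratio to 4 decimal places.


original_size = n_symbols * orig_bits = 8288 * 16 = 132608 bits
compressed_size = n_symbols * avg_code_len = 8288 * 11.42 = 94648.96 bits
ratio = original_size / compressed_size = 132608 / 94648.96 = 1.4011

Compression ratio = 1.4011


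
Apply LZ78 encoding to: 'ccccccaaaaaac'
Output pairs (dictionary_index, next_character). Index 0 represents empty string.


LZ78 encoding steps:
Dictionary: {0: ''}
Step 1: w='' (idx 0), next='c' -> output (0, 'c'), add 'c' as idx 1
Step 2: w='c' (idx 1), next='c' -> output (1, 'c'), add 'cc' as idx 2
Step 3: w='cc' (idx 2), next='c' -> output (2, 'c'), add 'ccc' as idx 3
Step 4: w='' (idx 0), next='a' -> output (0, 'a'), add 'a' as idx 4
Step 5: w='a' (idx 4), next='a' -> output (4, 'a'), add 'aa' as idx 5
Step 6: w='aa' (idx 5), next='a' -> output (5, 'a'), add 'aaa' as idx 6
Step 7: w='c' (idx 1), end of input -> output (1, '')


Encoded: [(0, 'c'), (1, 'c'), (2, 'c'), (0, 'a'), (4, 'a'), (5, 'a'), (1, '')]


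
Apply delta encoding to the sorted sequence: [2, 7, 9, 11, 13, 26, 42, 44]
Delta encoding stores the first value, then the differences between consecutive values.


First value: 2
Deltas:
  7 - 2 = 5
  9 - 7 = 2
  11 - 9 = 2
  13 - 11 = 2
  26 - 13 = 13
  42 - 26 = 16
  44 - 42 = 2


Delta encoded: [2, 5, 2, 2, 2, 13, 16, 2]


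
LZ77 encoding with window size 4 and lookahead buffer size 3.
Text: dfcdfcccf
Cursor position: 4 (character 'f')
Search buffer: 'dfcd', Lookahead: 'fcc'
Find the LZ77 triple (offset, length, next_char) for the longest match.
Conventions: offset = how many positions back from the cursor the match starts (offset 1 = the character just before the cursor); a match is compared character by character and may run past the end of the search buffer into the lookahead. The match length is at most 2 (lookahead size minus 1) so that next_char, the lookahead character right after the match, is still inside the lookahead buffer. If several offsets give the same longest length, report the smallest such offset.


Try each offset into the search buffer:
  offset=1 (pos 3, char 'd'): match length 0
  offset=2 (pos 2, char 'c'): match length 0
  offset=3 (pos 1, char 'f'): match length 2
  offset=4 (pos 0, char 'd'): match length 0
Longest match has length 2 at offset 3.
next_char = character at position 4 + 2 = 6 -> 'c'

Best match: offset=3, length=2 (matching 'fc' starting at position 1)
LZ77 triple: (3, 2, 'c')


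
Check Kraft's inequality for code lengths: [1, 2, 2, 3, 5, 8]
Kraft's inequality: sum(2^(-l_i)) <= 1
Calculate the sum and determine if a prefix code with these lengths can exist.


Sum = 2^(-1) + 2^(-2) + 2^(-2) + 2^(-3) + 2^(-5) + 2^(-8)
    = 0.5 + 0.25 + 0.25 + 0.125 + 0.03125 + 0.00390625
    = 297/256 = 1.16015625
Since 1.16015625 > 1, Kraft's inequality is NOT satisfied.
A prefix code with these lengths CANNOT exist.

Kraft sum = 1.16015625. Not satisfied.


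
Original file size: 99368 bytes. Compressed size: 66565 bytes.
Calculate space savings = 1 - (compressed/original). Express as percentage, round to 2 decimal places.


ratio = compressed/original = 66565/99368 = 0.669884
savings = 1 - ratio = 1 - 0.669884 = 0.330116
as a percentage: 0.330116 * 100 = 33.01%

Space savings = 1 - 66565/99368 = 33.01%


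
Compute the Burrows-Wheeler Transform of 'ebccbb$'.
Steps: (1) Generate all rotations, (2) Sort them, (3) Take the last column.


Rotations (sorted):
  0: $ebccbb -> last char: b
  1: b$ebccb -> last char: b
  2: bb$ebcc -> last char: c
  3: bccbb$e -> last char: e
  4: cbb$ebc -> last char: c
  5: ccbb$eb -> last char: b
  6: ebccbb$ -> last char: $


BWT = bbcecb$


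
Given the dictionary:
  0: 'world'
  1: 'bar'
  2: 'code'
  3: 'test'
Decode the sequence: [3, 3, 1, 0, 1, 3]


Look up each index in the dictionary:
  3 -> 'test'
  3 -> 'test'
  1 -> 'bar'
  0 -> 'world'
  1 -> 'bar'
  3 -> 'test'

Decoded: "test test bar world bar test"


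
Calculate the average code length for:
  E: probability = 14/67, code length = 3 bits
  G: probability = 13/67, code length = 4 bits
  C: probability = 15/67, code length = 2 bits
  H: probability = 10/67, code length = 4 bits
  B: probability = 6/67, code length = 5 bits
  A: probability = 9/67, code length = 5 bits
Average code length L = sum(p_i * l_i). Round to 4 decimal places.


Weighted contributions p_i * l_i:
  E: (14/67) * 3 = 42/67
  G: (13/67) * 4 = 52/67
  C: (15/67) * 2 = 30/67
  H: (10/67) * 4 = 40/67
  B: (6/67) * 5 = 30/67
  A: (9/67) * 5 = 45/67
Sum = (42 + 52 + 30 + 40 + 30 + 45)/67 = 239/67

L = 239/67 = 3.5672 bits/symbol


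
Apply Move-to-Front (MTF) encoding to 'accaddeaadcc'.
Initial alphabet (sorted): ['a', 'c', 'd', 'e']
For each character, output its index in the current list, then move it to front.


MTF encoding:
'a': index 0 in ['a', 'c', 'd', 'e'] -> ['a', 'c', 'd', 'e']
'c': index 1 in ['a', 'c', 'd', 'e'] -> ['c', 'a', 'd', 'e']
'c': index 0 in ['c', 'a', 'd', 'e'] -> ['c', 'a', 'd', 'e']
'a': index 1 in ['c', 'a', 'd', 'e'] -> ['a', 'c', 'd', 'e']
'd': index 2 in ['a', 'c', 'd', 'e'] -> ['d', 'a', 'c', 'e']
'd': index 0 in ['d', 'a', 'c', 'e'] -> ['d', 'a', 'c', 'e']
'e': index 3 in ['d', 'a', 'c', 'e'] -> ['e', 'd', 'a', 'c']
'a': index 2 in ['e', 'd', 'a', 'c'] -> ['a', 'e', 'd', 'c']
'a': index 0 in ['a', 'e', 'd', 'c'] -> ['a', 'e', 'd', 'c']
'd': index 2 in ['a', 'e', 'd', 'c'] -> ['d', 'a', 'e', 'c']
'c': index 3 in ['d', 'a', 'e', 'c'] -> ['c', 'd', 'a', 'e']
'c': index 0 in ['c', 'd', 'a', 'e'] -> ['c', 'd', 'a', 'e']


Output: [0, 1, 0, 1, 2, 0, 3, 2, 0, 2, 3, 0]


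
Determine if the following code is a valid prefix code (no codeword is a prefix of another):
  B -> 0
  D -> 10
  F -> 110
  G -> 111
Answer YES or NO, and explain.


Checking each pair (does one codeword prefix another?):
  B='0' vs D='10': no prefix
  B='0' vs F='110': no prefix
  B='0' vs G='111': no prefix
  D='10' vs B='0': no prefix
  D='10' vs F='110': no prefix
  D='10' vs G='111': no prefix
  F='110' vs B='0': no prefix
  F='110' vs D='10': no prefix
  F='110' vs G='111': no prefix
  G='111' vs B='0': no prefix
  G='111' vs D='10': no prefix
  G='111' vs F='110': no prefix
No violation found over all pairs.

YES -- this is a valid prefix code. No codeword is a prefix of any other codeword.


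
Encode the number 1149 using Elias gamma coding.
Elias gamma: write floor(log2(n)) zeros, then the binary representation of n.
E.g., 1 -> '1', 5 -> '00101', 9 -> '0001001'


num_bits = floor(log2(1149)) + 1 = 11
leading_zeros = num_bits - 1 = 10
binary(1149) = 10001111101

Elias gamma(1149) = '0000000000' + '10001111101' = 000000000010001111101 (21 bits)


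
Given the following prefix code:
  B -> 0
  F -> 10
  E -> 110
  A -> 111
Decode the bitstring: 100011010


Decoding step by step:
Bits 10 -> F
Bits 0 -> B
Bits 0 -> B
Bits 110 -> E
Bits 10 -> F


Decoded message: FBBEF


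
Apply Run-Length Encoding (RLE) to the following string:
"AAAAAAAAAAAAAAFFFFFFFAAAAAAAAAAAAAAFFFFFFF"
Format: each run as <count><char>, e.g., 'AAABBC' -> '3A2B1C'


Scanning runs left to right:
  i=0: run of 'A' x 14 -> '14A'
  i=14: run of 'F' x 7 -> '7F'
  i=21: run of 'A' x 14 -> '14A'
  i=35: run of 'F' x 7 -> '7F'

RLE = 14A7F14A7F


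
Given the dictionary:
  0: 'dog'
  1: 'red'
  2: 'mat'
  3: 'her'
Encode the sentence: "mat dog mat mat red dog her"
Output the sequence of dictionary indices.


Look up each word in the dictionary:
  'mat' -> 2
  'dog' -> 0
  'mat' -> 2
  'mat' -> 2
  'red' -> 1
  'dog' -> 0
  'her' -> 3

Encoded: [2, 0, 2, 2, 1, 0, 3]


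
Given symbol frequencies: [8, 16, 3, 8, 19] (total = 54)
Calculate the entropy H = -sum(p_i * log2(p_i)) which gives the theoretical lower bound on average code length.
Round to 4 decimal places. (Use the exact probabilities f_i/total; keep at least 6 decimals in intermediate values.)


Per-symbol terms -p_i * log2(p_i) with p_i = f_i/54:
  p = 8/54 = 0.148148: log2(p) = -2.754888, -p*log2(p) = 0.408131
  p = 16/54 = 0.296296: log2(p) = -1.754888, -p*log2(p) = 0.519967
  p = 3/54 = 0.055556: log2(p) = -4.169925, -p*log2(p) = 0.231663
  p = 8/54 = 0.148148: log2(p) = -2.754888, -p*log2(p) = 0.408131
  p = 19/54 = 0.351852: log2(p) = -1.506960, -p*log2(p) = 0.530227
H = 0.408131 + 0.519967 + 0.231663 + 0.408131 + 0.530227 = 2.098119

H = 2.0981 bits/symbol


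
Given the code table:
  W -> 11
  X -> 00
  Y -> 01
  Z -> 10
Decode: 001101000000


Decoding:
00 -> X
11 -> W
01 -> Y
00 -> X
00 -> X
00 -> X


Result: XWYXXX


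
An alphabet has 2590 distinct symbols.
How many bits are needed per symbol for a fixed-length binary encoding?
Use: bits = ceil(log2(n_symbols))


log2(2590) = 11.3387
Bracket: 2^11 = 2048 < 2590 <= 2^12 = 4096
So ceil(log2(2590)) = 12

bits = ceil(log2(2590)) = ceil(11.3387) = 12 bits


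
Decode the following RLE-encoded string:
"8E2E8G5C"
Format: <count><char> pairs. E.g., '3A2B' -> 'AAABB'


Expanding each <count><char> pair:
  8E -> 'EEEEEEEE'
  2E -> 'EE'
  8G -> 'GGGGGGGG'
  5C -> 'CCCCC'

Decoded = EEEEEEEEEEGGGGGGGGCCCCC


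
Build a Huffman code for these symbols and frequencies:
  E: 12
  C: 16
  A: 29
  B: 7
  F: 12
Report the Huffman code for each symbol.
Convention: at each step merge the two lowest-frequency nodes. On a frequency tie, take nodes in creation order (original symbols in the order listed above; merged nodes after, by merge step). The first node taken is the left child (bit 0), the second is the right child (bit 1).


Huffman tree construction:
Step 1: Merge B(7) + E(12) = 19
Step 2: Merge F(12) + C(16) = 28
Step 3: Merge (B+E)(19) + (F+C)(28) = 47
Step 4: Merge A(29) + ((B+E)+(F+C))(47) = 76
Read each symbol's code off the tree from the root (left child = 0, right child = 1).

Codes:
  E: 101 (length 3)
  C: 111 (length 3)
  A: 0 (length 1)
  B: 100 (length 3)
  F: 110 (length 3)
Average code length: 170/76 = 2.2368 bits/symbol


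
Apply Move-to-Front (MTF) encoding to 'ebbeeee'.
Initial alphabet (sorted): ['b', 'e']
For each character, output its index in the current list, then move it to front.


MTF encoding:
'e': index 1 in ['b', 'e'] -> ['e', 'b']
'b': index 1 in ['e', 'b'] -> ['b', 'e']
'b': index 0 in ['b', 'e'] -> ['b', 'e']
'e': index 1 in ['b', 'e'] -> ['e', 'b']
'e': index 0 in ['e', 'b'] -> ['e', 'b']
'e': index 0 in ['e', 'b'] -> ['e', 'b']
'e': index 0 in ['e', 'b'] -> ['e', 'b']


Output: [1, 1, 0, 1, 0, 0, 0]


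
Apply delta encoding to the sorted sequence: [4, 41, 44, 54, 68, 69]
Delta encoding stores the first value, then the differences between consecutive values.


First value: 4
Deltas:
  41 - 4 = 37
  44 - 41 = 3
  54 - 44 = 10
  68 - 54 = 14
  69 - 68 = 1


Delta encoded: [4, 37, 3, 10, 14, 1]


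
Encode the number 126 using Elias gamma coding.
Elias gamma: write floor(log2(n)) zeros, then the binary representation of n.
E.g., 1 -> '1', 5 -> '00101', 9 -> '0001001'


num_bits = floor(log2(126)) + 1 = 7
leading_zeros = num_bits - 1 = 6
binary(126) = 1111110

Elias gamma(126) = '000000' + '1111110' = 0000001111110 (13 bits)


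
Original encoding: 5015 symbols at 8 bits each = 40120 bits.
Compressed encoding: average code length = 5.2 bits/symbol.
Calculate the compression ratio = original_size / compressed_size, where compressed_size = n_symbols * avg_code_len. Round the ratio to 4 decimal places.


original_size = n_symbols * orig_bits = 5015 * 8 = 40120 bits
compressed_size = n_symbols * avg_code_len = 5015 * 5.2 = 26078.0 bits
ratio = original_size / compressed_size = 40120 / 26078.0 = 1.5385

Compression ratio = 1.5385


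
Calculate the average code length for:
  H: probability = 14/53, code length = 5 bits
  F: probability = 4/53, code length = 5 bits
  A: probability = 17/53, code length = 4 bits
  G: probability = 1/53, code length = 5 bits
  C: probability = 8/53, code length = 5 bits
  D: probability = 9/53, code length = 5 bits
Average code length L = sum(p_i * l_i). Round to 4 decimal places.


Weighted contributions p_i * l_i:
  H: (14/53) * 5 = 70/53
  F: (4/53) * 5 = 20/53
  A: (17/53) * 4 = 68/53
  G: (1/53) * 5 = 5/53
  C: (8/53) * 5 = 40/53
  D: (9/53) * 5 = 45/53
Sum = (70 + 20 + 68 + 5 + 40 + 45)/53 = 248/53

L = 248/53 = 4.6792 bits/symbol
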